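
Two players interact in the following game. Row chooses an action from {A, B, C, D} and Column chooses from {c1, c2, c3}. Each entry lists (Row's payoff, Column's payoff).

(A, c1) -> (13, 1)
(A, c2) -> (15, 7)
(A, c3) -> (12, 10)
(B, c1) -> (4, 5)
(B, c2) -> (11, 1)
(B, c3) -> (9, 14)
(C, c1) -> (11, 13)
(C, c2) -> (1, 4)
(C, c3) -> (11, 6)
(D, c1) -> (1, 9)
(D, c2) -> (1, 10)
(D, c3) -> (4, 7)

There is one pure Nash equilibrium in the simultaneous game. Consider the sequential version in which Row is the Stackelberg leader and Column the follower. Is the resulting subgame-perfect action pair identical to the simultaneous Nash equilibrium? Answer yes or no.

Column best-responds to each possible Row move:
- A: Column compares 1, 7, 10 and picks c3; Row would get 12.
- B: Column compares 5, 1, 14 and picks c3; Row would get 9.
- C: Column compares 13, 4, 6 and picks c1; Row would get 11.
- D: Column compares 9, 10, 7 and picks c2; Row would get 1.
Row's induced payoffs are 12, 9, 11, 1, so Row commits to A. Subgame-perfect outcome: (A, c3) with payoffs (12, 10).
Now find the simultaneous Nash equilibrium.
Row's best replies: c1→A; c2→A; c3→A.
Column's best replies: A→c3; B→c3; C→c1; D→c2.
Only (A, c3) has each player best-responding; Nash payoffs (12, 10).
Sequential outcome (A, c3) coincides with the Nash profile (A, c3).

yes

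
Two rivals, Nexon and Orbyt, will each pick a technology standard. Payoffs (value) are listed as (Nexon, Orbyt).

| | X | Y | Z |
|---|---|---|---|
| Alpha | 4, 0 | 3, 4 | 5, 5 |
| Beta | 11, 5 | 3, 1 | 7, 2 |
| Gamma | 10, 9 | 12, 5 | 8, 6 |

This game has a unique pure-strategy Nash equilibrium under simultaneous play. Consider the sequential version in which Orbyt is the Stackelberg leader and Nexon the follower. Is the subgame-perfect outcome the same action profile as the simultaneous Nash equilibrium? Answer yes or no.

no

Backward induction with Orbyt moving first.
- X → Nexon plays Beta (best of 4, 11, 10); Orbyt gets 5.
- Y → Nexon plays Gamma (best of 3, 3, 12); Orbyt gets 5.
- Z → Nexon plays Gamma (best of 5, 7, 8); Orbyt gets 6.
Orbyt's induced payoffs are 5, 5, 6, so Orbyt commits to Z. Subgame-perfect outcome: (Gamma, Z) with payoffs (8, 6).
For the simultaneous game, intersect best replies.
Nexon's best replies: X→Beta; Y→Gamma; Z→Gamma.
Orbyt's best replies: Alpha→Z; Beta→X; Gamma→X.
Only (Beta, X) has each player best-responding; Nash payoffs (11, 5).
Sequential outcome (Gamma, Z) differs from the Nash profile (Beta, X).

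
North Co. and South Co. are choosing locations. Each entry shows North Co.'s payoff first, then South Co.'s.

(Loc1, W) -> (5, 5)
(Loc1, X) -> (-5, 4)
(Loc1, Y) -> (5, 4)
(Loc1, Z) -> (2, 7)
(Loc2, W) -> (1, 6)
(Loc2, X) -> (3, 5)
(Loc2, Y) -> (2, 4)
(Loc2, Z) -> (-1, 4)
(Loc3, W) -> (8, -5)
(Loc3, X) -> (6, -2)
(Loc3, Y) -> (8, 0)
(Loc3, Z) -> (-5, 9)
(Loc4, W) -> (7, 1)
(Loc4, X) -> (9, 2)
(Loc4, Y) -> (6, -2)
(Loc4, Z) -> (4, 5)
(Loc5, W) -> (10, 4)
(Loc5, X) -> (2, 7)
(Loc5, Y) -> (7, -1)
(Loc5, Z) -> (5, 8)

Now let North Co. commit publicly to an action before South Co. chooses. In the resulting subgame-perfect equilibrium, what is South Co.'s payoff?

8

Solve by backward induction (North Co. leads).
- Loc1 → South Co. plays Z (best of 5, 4, 4, 7); North Co. gets 2.
- Loc2 → South Co. plays W (best of 6, 5, 4, 4); North Co. gets 1.
- Loc3 → South Co. plays Z (best of -5, -2, 0, 9); North Co. gets -5.
- Loc4 → South Co. plays Z (best of 1, 2, -2, 5); North Co. gets 4.
- Loc5 → South Co. plays Z (best of 4, 7, -1, 8); North Co. gets 5.
North Co.'s induced payoffs are 2, 1, -5, 4, 5, so North Co. commits to Loc5. Subgame-perfect outcome: (Loc5, Z) with payoffs (5, 8).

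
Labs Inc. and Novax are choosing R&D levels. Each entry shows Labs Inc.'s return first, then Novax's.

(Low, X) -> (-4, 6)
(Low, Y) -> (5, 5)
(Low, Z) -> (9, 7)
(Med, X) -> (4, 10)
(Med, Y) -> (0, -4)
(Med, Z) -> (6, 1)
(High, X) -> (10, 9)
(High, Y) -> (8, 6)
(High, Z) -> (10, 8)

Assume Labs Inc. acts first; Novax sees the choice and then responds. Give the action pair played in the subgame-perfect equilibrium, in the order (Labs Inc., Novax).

(High, X)

Solve by backward induction (Labs Inc. leads).
- Low: BR = Z, leader payoff 9.
- Med: BR = X, leader payoff 4.
- High: BR = X, leader payoff 10.
Among 9, 4, 10, the best is 10 at High. Subgame-perfect outcome: (High, X) with payoffs (10, 9).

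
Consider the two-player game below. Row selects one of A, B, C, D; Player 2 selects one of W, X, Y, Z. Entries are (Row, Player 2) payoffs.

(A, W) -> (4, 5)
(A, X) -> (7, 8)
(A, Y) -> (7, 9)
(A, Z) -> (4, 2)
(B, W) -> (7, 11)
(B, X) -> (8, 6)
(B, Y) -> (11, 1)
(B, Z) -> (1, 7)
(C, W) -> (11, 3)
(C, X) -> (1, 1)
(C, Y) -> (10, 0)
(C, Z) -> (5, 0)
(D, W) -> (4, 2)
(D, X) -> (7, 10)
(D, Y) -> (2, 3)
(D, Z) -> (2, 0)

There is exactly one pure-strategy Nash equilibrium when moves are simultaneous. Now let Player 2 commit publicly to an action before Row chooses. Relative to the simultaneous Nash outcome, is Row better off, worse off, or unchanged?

worse off

Backward induction with Player 2 moving first.
- W: Row compares 4, 7, 11, 4 and picks C; Player 2 would get 3.
- X: Row compares 7, 8, 1, 7 and picks B; Player 2 would get 6.
- Y: Row compares 7, 11, 10, 2 and picks B; Player 2 would get 1.
- Z: Row compares 4, 1, 5, 2 and picks C; Player 2 would get 0.
Player 2's induced payoffs are 3, 6, 1, 0, so Player 2 commits to X. Subgame-perfect outcome: (B, X) with payoffs (8, 6).
Under simultaneous play:
Row's best replies: W→C; X→B; Y→B; Z→C.
Player 2's best replies: A→Y; B→W; C→W; D→X.
Only (C, W) has each player best-responding; Nash payoffs (11, 3).
Row earns 8 sequentially versus 11 at the Nash outcome: worse off.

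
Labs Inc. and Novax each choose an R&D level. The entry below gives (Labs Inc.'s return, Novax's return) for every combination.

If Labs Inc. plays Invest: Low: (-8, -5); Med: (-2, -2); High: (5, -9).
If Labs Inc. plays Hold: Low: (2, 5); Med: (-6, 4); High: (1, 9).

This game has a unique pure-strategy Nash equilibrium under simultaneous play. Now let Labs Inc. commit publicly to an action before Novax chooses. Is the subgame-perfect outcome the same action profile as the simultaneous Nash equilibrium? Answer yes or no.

Solve by backward induction (Labs Inc. leads).
- Invest: Novax compares -5, -2, -9 and picks Med; Labs Inc. would get -2.
- Hold: Novax compares 5, 4, 9 and picks High; Labs Inc. would get 1.
Labs Inc.'s induced payoffs are -2, 1, so Labs Inc. commits to Hold. Subgame-perfect outcome: (Hold, High) with payoffs (1, 9).
Now find the simultaneous Nash equilibrium.
Labs Inc.'s best replies: Low→Hold; Med→Invest; High→Invest.
Novax's best replies: Invest→Med; Hold→High.
The unique mutual best reply is (Invest, Med), giving (-2, -2).
Sequential outcome (Hold, High) differs from the Nash profile (Invest, Med).

no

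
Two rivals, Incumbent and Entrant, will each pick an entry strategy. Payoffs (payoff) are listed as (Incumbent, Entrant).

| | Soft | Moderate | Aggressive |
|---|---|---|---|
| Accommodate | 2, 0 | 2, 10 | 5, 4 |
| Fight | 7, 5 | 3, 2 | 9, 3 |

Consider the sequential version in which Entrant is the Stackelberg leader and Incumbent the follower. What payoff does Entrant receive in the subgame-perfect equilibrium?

5

Incumbent best-responds to each possible Entrant move:
- Soft: Incumbent compares 2, 7 and picks Fight; Entrant would get 5.
- Moderate: Incumbent compares 2, 3 and picks Fight; Entrant would get 2.
- Aggressive: Incumbent compares 5, 9 and picks Fight; Entrant would get 3.
Entrant's induced payoffs are 5, 2, 3, so Entrant commits to Soft. Subgame-perfect outcome: (Fight, Soft) with payoffs (7, 5).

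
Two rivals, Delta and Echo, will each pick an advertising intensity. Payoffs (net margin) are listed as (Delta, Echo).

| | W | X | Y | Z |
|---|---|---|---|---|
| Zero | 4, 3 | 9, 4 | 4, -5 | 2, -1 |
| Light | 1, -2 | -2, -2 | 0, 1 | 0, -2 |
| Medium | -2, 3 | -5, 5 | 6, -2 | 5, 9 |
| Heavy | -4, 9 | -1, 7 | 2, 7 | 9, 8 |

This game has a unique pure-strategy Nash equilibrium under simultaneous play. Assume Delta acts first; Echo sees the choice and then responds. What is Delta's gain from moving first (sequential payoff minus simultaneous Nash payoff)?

Solve by backward induction (Delta leads).
- Zero: Echo compares 3, 4, -5, -1 and picks X; Delta would get 9.
- Light: Echo compares -2, -2, 1, -2 and picks Y; Delta would get 0.
- Medium: Echo compares 3, 5, -2, 9 and picks Z; Delta would get 5.
- Heavy: Echo compares 9, 7, 7, 8 and picks W; Delta would get -4.
Among 9, 0, 5, -4, the best is 9 at Zero. Subgame-perfect outcome: (Zero, X) with payoffs (9, 4).
Under simultaneous play:
Delta's best replies: W→Zero; X→Zero; Y→Medium; Z→Heavy.
Echo's best replies: Zero→X; Light→Y; Medium→Z; Heavy→W.
The unique mutual best reply is (Zero, X), giving (9, 4).
Delta's commitment gain: 9 − 9 = 0.

0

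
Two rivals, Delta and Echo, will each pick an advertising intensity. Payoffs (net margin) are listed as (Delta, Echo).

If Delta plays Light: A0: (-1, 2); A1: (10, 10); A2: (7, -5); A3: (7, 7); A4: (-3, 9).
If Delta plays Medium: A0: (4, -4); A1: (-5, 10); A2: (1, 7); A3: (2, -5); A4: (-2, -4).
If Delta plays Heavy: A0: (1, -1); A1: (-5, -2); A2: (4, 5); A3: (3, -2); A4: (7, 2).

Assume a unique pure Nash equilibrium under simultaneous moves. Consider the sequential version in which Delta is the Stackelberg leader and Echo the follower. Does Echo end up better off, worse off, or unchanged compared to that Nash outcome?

unchanged

Echo best-responds to each possible Delta move:
- Light: BR = A1, leader payoff 10.
- Medium: BR = A1, leader payoff -5.
- Heavy: BR = A2, leader payoff 4.
Maximizing over 10, -5, 4, Delta chooses Light. Subgame-perfect outcome: (Light, A1) with payoffs (10, 10).
Now find the simultaneous Nash equilibrium.
Delta's best replies: A0→Medium; A1→Light; A2→Light; A3→Light; A4→Heavy.
Echo's best replies: Light→A1; Medium→A1; Heavy→A2.
The unique mutual best reply is (Light, A1), giving (10, 10).
Echo earns 10 sequentially versus 10 at the Nash outcome: unchanged.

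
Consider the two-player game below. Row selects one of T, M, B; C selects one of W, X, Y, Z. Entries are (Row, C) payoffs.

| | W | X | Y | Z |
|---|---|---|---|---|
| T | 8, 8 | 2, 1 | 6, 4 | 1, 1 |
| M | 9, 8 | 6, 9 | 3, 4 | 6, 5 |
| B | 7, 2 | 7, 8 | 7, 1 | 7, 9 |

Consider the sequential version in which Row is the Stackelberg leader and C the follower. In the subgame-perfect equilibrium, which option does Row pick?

Work backward from C's decision.
- T: BR = W, leader payoff 8.
- M: BR = X, leader payoff 6.
- B: BR = Z, leader payoff 7.
Among 8, 6, 7, the best is 8 at T. Subgame-perfect outcome: (T, W) with payoffs (8, 8).

T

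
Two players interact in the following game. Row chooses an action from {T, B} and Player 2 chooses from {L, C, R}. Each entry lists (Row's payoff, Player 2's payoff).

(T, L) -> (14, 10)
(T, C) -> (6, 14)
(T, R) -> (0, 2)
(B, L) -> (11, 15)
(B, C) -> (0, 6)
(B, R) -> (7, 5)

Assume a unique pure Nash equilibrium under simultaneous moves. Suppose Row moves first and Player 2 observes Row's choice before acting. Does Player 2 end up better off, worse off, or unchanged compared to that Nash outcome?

Work backward from Player 2's decision.
- T: BR = C, leader payoff 6.
- B: BR = L, leader payoff 11.
Maximizing over 6, 11, Row chooses B. Subgame-perfect outcome: (B, L) with payoffs (11, 15).
For the simultaneous game, intersect best replies.
Row's best replies: L→T; C→T; R→B.
Player 2's best replies: T→C; B→L.
The unique mutual best reply is (T, C), giving (6, 14).
Player 2 earns 15 sequentially versus 14 at the Nash outcome: better off.

better off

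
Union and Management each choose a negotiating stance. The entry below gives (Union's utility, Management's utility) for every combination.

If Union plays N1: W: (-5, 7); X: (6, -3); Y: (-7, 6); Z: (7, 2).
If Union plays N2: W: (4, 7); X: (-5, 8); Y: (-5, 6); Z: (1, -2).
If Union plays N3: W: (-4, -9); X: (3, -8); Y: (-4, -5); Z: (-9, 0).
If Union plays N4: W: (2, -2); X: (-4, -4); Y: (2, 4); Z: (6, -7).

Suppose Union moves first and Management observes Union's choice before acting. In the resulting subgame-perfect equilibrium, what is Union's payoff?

2

Work backward from Management's decision.
- N1 → Management plays W (best of 7, -3, 6, 2); Union gets -5.
- N2 → Management plays X (best of 7, 8, 6, -2); Union gets -5.
- N3 → Management plays Z (best of -9, -8, -5, 0); Union gets -9.
- N4 → Management plays Y (best of -2, -4, 4, -7); Union gets 2.
Maximizing over -5, -5, -9, 2, Union chooses N4. Subgame-perfect outcome: (N4, Y) with payoffs (2, 4).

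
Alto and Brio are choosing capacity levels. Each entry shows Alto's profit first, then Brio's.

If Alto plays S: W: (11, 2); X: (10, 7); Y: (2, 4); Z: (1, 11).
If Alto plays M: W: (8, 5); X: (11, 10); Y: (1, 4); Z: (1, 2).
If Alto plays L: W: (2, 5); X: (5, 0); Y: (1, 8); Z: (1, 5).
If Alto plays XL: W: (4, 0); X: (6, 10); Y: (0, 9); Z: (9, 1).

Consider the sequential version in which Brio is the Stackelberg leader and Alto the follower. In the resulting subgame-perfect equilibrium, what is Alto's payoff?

11

Work backward from Alto's decision.
- W: BR = S, leader payoff 2.
- X: BR = M, leader payoff 10.
- Y: BR = S, leader payoff 4.
- Z: BR = XL, leader payoff 1.
Maximizing over 2, 10, 4, 1, Brio chooses X. Subgame-perfect outcome: (M, X) with payoffs (11, 10).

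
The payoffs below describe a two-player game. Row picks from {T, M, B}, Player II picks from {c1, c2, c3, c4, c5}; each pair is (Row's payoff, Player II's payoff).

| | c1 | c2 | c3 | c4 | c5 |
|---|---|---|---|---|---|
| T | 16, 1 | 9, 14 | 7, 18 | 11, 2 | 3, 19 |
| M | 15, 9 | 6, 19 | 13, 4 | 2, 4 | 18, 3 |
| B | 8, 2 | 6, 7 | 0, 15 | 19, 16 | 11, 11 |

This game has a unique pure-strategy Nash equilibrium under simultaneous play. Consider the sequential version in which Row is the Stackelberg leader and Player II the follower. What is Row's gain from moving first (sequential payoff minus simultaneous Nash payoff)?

0

Work backward from Player II's decision.
- T → Player II plays c5 (best of 1, 14, 18, 2, 19); Row gets 3.
- M → Player II plays c2 (best of 9, 19, 4, 4, 3); Row gets 6.
- B → Player II plays c4 (best of 2, 7, 15, 16, 11); Row gets 19.
Row's induced payoffs are 3, 6, 19, so Row commits to B. Subgame-perfect outcome: (B, c4) with payoffs (19, 16).
For the simultaneous game, intersect best replies.
Row's best replies: c1→T; c2→T; c3→M; c4→B; c5→M.
Player II's best replies: T→c5; M→c2; B→c4.
The unique mutual best reply is (B, c4), giving (19, 16).
Row's commitment gain: 19 − 19 = 0.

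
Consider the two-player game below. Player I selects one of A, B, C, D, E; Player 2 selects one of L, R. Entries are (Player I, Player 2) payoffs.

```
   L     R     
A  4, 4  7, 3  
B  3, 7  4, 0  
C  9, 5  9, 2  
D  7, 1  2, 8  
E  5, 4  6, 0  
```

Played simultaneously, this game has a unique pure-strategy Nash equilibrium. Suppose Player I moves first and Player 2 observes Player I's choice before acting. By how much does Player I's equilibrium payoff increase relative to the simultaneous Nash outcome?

Backward induction with Player I moving first.
- A: Player 2 compares 4, 3 and picks L; Player I would get 4.
- B: Player 2 compares 7, 0 and picks L; Player I would get 3.
- C: Player 2 compares 5, 2 and picks L; Player I would get 9.
- D: Player 2 compares 1, 8 and picks R; Player I would get 2.
- E: Player 2 compares 4, 0 and picks L; Player I would get 5.
Player I's induced payoffs are 4, 3, 9, 2, 5, so Player I commits to C. Subgame-perfect outcome: (C, L) with payoffs (9, 5).
Under simultaneous play:
Player I's best replies: L→C; R→C.
Player 2's best replies: A→L; B→L; C→L; D→R; E→L.
Only (C, L) has each player best-responding; Nash payoffs (9, 5).
Player I's commitment gain: 9 − 9 = 0.

0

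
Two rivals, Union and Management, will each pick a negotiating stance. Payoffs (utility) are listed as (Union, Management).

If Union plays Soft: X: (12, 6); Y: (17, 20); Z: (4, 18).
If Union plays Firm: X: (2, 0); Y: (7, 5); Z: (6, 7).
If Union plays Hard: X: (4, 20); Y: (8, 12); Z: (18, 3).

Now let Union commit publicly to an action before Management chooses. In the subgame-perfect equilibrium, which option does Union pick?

Management best-responds to each possible Union move:
- Soft: Management compares 6, 20, 18 and picks Y; Union would get 17.
- Firm: Management compares 0, 5, 7 and picks Z; Union would get 6.
- Hard: Management compares 20, 12, 3 and picks X; Union would get 4.
Among 17, 6, 4, the best is 17 at Soft. Subgame-perfect outcome: (Soft, Y) with payoffs (17, 20).

Soft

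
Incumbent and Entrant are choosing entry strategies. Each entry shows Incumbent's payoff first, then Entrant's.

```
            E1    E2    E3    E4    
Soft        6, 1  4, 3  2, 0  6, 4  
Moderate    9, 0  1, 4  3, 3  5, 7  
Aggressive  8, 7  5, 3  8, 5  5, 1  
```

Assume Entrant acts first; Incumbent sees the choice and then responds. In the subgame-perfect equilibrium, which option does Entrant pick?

Work backward from Incumbent's decision.
- E1: BR = Moderate, leader payoff 0.
- E2: BR = Aggressive, leader payoff 3.
- E3: BR = Aggressive, leader payoff 5.
- E4: BR = Soft, leader payoff 4.
Maximizing over 0, 3, 5, 4, Entrant chooses E3. Subgame-perfect outcome: (Aggressive, E3) with payoffs (8, 5).

E3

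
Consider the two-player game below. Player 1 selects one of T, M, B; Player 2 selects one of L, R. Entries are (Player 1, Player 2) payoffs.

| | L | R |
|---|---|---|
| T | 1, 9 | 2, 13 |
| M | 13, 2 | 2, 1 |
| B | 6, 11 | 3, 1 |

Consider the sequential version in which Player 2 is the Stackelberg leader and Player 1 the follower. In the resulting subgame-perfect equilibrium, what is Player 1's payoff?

Player 1 best-responds to each possible Player 2 move:
- L → Player 1 plays M (best of 1, 13, 6); Player 2 gets 2.
- R → Player 1 plays B (best of 2, 2, 3); Player 2 gets 1.
Maximizing over 2, 1, Player 2 chooses L. Subgame-perfect outcome: (M, L) with payoffs (13, 2).

13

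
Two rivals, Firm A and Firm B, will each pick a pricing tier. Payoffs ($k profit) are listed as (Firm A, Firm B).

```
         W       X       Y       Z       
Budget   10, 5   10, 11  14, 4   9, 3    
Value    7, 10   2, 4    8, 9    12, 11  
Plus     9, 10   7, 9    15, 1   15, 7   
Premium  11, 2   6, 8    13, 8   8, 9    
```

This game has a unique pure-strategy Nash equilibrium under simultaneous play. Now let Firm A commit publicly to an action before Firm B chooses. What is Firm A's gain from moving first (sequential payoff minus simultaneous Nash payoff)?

2

Firm B best-responds to each possible Firm A move:
- Budget: BR = X, leader payoff 10.
- Value: BR = Z, leader payoff 12.
- Plus: BR = W, leader payoff 9.
- Premium: BR = Z, leader payoff 8.
Among 10, 12, 9, 8, the best is 12 at Value. Subgame-perfect outcome: (Value, Z) with payoffs (12, 11).
Under simultaneous play:
Firm A's best replies: W→Premium; X→Budget; Y→Plus; Z→Plus.
Firm B's best replies: Budget→X; Value→Z; Plus→W; Premium→Z.
The unique mutual best reply is (Budget, X), giving (10, 11).
Firm A's commitment gain: 12 − 10 = 2.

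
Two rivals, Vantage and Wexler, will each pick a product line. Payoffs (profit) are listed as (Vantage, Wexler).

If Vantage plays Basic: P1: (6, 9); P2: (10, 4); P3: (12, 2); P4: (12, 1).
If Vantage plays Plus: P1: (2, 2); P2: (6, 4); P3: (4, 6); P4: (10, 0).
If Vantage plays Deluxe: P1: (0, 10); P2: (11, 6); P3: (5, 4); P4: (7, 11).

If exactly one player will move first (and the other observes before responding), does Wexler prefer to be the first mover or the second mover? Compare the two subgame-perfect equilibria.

If Vantage leads: Wexler's best replies are Basic→P1, Plus→P3, Deluxe→P4; Vantage's induced payoffs 6, 4, 7; outcome (Deluxe, P4), payoffs (7, 11).
If Wexler leads: Vantage's best replies are P1→Basic, P2→Deluxe, P3→Basic, P4→Basic; Wexler's induced payoffs 9, 6, 2, 1; outcome (Basic, P1), payoffs (6, 9).
Wexler gets 9 moving first and 11 moving second, so Wexler prefers to move second.

second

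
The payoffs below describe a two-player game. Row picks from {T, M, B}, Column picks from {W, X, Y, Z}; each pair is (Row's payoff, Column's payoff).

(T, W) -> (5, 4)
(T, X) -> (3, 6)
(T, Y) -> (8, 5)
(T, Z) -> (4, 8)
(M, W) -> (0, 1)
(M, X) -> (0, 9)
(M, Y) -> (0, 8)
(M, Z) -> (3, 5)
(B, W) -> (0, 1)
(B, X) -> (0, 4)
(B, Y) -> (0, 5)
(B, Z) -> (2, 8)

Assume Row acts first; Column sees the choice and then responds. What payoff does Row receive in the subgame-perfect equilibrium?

4

Solve by backward induction (Row leads).
- T: Column compares 4, 6, 5, 8 and picks Z; Row would get 4.
- M: Column compares 1, 9, 8, 5 and picks X; Row would get 0.
- B: Column compares 1, 4, 5, 8 and picks Z; Row would get 2.
Row's induced payoffs are 4, 0, 2, so Row commits to T. Subgame-perfect outcome: (T, Z) with payoffs (4, 8).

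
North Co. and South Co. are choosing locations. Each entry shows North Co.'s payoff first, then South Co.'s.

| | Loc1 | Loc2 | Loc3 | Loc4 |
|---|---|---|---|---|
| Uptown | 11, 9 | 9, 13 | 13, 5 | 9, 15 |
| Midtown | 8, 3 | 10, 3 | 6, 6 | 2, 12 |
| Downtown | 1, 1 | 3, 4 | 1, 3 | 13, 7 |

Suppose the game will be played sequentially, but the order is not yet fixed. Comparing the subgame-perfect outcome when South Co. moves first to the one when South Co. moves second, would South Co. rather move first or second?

first

If North Co. leads: South Co.'s best replies are Uptown→Loc4, Midtown→Loc4, Downtown→Loc4; North Co.'s induced payoffs 9, 2, 13; outcome (Downtown, Loc4), payoffs (13, 7).
If South Co. leads: North Co.'s best replies are Loc1→Uptown, Loc2→Midtown, Loc3→Uptown, Loc4→Downtown; South Co.'s induced payoffs 9, 3, 5, 7; outcome (Uptown, Loc1), payoffs (11, 9).
South Co. gets 9 moving first and 7 moving second, so South Co. prefers to move first.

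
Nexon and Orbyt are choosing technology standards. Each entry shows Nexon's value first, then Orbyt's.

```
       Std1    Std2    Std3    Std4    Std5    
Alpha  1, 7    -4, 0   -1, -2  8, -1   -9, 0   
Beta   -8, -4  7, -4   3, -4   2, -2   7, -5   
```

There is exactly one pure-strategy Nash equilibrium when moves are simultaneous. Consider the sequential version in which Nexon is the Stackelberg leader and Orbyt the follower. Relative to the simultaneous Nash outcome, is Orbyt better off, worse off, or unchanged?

Solve by backward induction (Nexon leads).
- Alpha: BR = Std1, leader payoff 1.
- Beta: BR = Std4, leader payoff 2.
Among 1, 2, the best is 2 at Beta. Subgame-perfect outcome: (Beta, Std4) with payoffs (2, -2).
Under simultaneous play:
Nexon's best replies: Std1→Alpha; Std2→Beta; Std3→Beta; Std4→Alpha; Std5→Beta.
Orbyt's best replies: Alpha→Std1; Beta→Std4.
The unique mutual best reply is (Alpha, Std1), giving (1, 7).
Orbyt earns -2 sequentially versus 7 at the Nash outcome: worse off.

worse off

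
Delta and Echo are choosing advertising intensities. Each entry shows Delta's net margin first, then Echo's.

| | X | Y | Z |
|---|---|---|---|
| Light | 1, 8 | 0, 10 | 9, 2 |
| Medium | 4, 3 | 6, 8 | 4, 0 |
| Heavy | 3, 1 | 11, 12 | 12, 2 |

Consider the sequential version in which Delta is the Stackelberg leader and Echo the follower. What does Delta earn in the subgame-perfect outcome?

Backward induction with Delta moving first.
- Light: Echo compares 8, 10, 2 and picks Y; Delta would get 0.
- Medium: Echo compares 3, 8, 0 and picks Y; Delta would get 6.
- Heavy: Echo compares 1, 12, 2 and picks Y; Delta would get 11.
Among 0, 6, 11, the best is 11 at Heavy. Subgame-perfect outcome: (Heavy, Y) with payoffs (11, 12).

11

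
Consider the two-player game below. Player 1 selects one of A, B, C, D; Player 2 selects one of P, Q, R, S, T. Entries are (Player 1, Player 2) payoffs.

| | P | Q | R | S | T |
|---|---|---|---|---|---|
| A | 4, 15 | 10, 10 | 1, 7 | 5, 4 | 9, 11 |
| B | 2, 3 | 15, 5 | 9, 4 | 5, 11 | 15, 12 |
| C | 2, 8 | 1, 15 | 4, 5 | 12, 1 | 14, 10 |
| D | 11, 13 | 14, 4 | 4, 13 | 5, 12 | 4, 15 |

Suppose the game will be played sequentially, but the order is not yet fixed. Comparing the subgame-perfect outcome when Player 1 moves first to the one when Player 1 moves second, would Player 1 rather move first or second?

If Player 1 leads: Player 2's best replies are A→P, B→T, C→Q, D→T; Player 1's induced payoffs 4, 15, 1, 4; outcome (B, T), payoffs (15, 12).
If Player 2 leads: Player 1's best replies are P→D, Q→B, R→B, S→C, T→B; Player 2's induced payoffs 13, 5, 4, 1, 12; outcome (D, P), payoffs (11, 13).
Player 1 gets 15 moving first and 11 moving second, so Player 1 prefers to move first.

first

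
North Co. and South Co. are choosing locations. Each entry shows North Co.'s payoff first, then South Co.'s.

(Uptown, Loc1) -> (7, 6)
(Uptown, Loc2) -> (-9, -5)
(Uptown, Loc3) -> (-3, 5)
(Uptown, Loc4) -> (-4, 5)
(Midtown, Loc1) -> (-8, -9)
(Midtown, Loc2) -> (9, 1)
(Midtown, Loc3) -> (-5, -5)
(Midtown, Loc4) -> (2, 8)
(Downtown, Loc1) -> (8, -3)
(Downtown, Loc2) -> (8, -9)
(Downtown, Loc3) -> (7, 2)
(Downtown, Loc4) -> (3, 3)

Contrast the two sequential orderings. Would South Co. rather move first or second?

second

If North Co. leads: South Co.'s best replies are Uptown→Loc1, Midtown→Loc4, Downtown→Loc4; North Co.'s induced payoffs 7, 2, 3; outcome (Uptown, Loc1), payoffs (7, 6).
If South Co. leads: North Co.'s best replies are Loc1→Downtown, Loc2→Midtown, Loc3→Downtown, Loc4→Downtown; South Co.'s induced payoffs -3, 1, 2, 3; outcome (Downtown, Loc4), payoffs (3, 3).
South Co. gets 3 moving first and 6 moving second, so South Co. prefers to move second.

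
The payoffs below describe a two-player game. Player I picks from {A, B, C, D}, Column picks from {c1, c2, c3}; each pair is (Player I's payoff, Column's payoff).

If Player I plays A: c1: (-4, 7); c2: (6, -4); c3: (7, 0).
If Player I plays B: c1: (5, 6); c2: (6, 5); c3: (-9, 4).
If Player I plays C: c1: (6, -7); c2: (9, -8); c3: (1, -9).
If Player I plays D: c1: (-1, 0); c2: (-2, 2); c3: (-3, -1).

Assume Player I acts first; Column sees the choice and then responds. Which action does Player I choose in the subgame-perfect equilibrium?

Backward induction with Player I moving first.
- A: BR = c1, leader payoff -4.
- B: BR = c1, leader payoff 5.
- C: BR = c1, leader payoff 6.
- D: BR = c2, leader payoff -2.
Maximizing over -4, 5, 6, -2, Player I chooses C. Subgame-perfect outcome: (C, c1) with payoffs (6, -7).

C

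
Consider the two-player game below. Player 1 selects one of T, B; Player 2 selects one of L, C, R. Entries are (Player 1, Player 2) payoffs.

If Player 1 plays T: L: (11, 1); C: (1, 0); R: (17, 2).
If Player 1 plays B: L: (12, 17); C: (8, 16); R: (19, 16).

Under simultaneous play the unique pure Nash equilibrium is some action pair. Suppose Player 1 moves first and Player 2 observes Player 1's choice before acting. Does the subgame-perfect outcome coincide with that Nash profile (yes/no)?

no

Work backward from Player 2's decision.
- T → Player 2 plays R (best of 1, 0, 2); Player 1 gets 17.
- B → Player 2 plays L (best of 17, 16, 16); Player 1 gets 12.
Player 1's induced payoffs are 17, 12, so Player 1 commits to T. Subgame-perfect outcome: (T, R) with payoffs (17, 2).
For the simultaneous game, intersect best replies.
Player 1's best replies: L→B; C→B; R→B.
Player 2's best replies: T→R; B→L.
The unique mutual best reply is (B, L), giving (12, 17).
Sequential outcome (T, R) differs from the Nash profile (B, L).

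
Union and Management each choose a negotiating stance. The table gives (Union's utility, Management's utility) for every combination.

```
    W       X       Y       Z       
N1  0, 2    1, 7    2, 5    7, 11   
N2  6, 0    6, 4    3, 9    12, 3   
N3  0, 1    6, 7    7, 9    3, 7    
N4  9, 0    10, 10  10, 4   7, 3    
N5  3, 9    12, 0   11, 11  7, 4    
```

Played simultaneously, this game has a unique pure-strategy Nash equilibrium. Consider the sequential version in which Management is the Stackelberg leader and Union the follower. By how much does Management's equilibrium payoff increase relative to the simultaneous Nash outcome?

Work backward from Union's decision.
- W → Union plays N4 (best of 0, 6, 0, 9, 3); Management gets 0.
- X → Union plays N5 (best of 1, 6, 6, 10, 12); Management gets 0.
- Y → Union plays N5 (best of 2, 3, 7, 10, 11); Management gets 11.
- Z → Union plays N2 (best of 7, 12, 3, 7, 7); Management gets 3.
Maximizing over 0, 0, 11, 3, Management chooses Y. Subgame-perfect outcome: (N5, Y) with payoffs (11, 11).
For the simultaneous game, intersect best replies.
Union's best replies: W→N4; X→N5; Y→N5; Z→N2.
Management's best replies: N1→Z; N2→Y; N3→Y; N4→X; N5→Y.
The unique mutual best reply is (N5, Y), giving (11, 11).
Management's commitment gain: 11 − 11 = 0.

0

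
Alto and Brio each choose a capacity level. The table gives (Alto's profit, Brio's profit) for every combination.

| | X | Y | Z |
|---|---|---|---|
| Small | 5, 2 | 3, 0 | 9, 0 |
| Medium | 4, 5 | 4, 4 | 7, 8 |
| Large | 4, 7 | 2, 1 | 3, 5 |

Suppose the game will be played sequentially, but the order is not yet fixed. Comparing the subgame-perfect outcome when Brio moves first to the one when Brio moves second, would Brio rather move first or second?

second

If Alto leads: Brio's best replies are Small→X, Medium→Z, Large→X; Alto's induced payoffs 5, 7, 4; outcome (Medium, Z), payoffs (7, 8).
If Brio leads: Alto's best replies are X→Small, Y→Medium, Z→Small; Brio's induced payoffs 2, 4, 0; outcome (Medium, Y), payoffs (4, 4).
Brio gets 4 moving first and 8 moving second, so Brio prefers to move second.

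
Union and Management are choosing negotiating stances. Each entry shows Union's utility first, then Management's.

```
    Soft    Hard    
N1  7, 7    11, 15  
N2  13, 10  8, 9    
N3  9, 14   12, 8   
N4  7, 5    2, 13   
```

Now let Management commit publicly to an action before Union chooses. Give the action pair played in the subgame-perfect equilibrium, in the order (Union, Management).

(N2, Soft)

Union best-responds to each possible Management move:
- Soft: Union compares 7, 13, 9, 7 and picks N2; Management would get 10.
- Hard: Union compares 11, 8, 12, 2 and picks N3; Management would get 8.
Among 10, 8, the best is 10 at Soft. Subgame-perfect outcome: (N2, Soft) with payoffs (13, 10).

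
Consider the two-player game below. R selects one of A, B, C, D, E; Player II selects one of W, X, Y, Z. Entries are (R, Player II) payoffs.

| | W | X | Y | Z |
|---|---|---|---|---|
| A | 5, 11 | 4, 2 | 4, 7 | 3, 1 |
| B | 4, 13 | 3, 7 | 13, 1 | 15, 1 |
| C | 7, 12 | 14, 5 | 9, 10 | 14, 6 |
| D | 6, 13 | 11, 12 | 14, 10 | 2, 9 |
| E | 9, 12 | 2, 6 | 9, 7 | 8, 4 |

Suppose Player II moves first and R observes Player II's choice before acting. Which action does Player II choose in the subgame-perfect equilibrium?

W

Backward induction with Player II moving first.
- W → R plays E (best of 5, 4, 7, 6, 9); Player II gets 12.
- X → R plays C (best of 4, 3, 14, 11, 2); Player II gets 5.
- Y → R plays D (best of 4, 13, 9, 14, 9); Player II gets 10.
- Z → R plays B (best of 3, 15, 14, 2, 8); Player II gets 1.
Among 12, 5, 10, 1, the best is 12 at W. Subgame-perfect outcome: (E, W) with payoffs (9, 12).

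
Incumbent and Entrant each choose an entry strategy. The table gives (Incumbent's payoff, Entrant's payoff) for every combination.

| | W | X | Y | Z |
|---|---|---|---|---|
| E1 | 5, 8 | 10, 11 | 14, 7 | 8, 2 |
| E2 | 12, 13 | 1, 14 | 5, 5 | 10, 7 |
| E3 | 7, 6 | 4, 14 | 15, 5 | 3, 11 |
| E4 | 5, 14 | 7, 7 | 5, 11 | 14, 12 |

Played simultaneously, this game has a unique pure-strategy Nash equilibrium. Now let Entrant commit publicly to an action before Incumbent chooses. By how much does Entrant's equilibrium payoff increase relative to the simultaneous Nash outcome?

2

Incumbent best-responds to each possible Entrant move:
- W: Incumbent compares 5, 12, 7, 5 and picks E2; Entrant would get 13.
- X: Incumbent compares 10, 1, 4, 7 and picks E1; Entrant would get 11.
- Y: Incumbent compares 14, 5, 15, 5 and picks E3; Entrant would get 5.
- Z: Incumbent compares 8, 10, 3, 14 and picks E4; Entrant would get 12.
Among 13, 11, 5, 12, the best is 13 at W. Subgame-perfect outcome: (E2, W) with payoffs (12, 13).
Under simultaneous play:
Incumbent's best replies: W→E2; X→E1; Y→E3; Z→E4.
Entrant's best replies: E1→X; E2→X; E3→X; E4→W.
The unique mutual best reply is (E1, X), giving (10, 11).
Entrant's commitment gain: 13 − 11 = 2.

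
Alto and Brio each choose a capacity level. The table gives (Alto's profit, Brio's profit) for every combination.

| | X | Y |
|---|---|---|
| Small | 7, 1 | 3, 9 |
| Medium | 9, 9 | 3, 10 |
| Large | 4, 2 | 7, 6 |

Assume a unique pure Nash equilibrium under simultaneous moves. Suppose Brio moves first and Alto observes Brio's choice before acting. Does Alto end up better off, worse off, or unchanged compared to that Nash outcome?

better off

Backward induction with Brio moving first.
- X: BR = Medium, leader payoff 9.
- Y: BR = Large, leader payoff 6.
Brio's induced payoffs are 9, 6, so Brio commits to X. Subgame-perfect outcome: (Medium, X) with payoffs (9, 9).
Under simultaneous play:
Alto's best replies: X→Medium; Y→Large.
Brio's best replies: Small→Y; Medium→Y; Large→Y.
The unique mutual best reply is (Large, Y), giving (7, 6).
Alto earns 9 sequentially versus 7 at the Nash outcome: better off.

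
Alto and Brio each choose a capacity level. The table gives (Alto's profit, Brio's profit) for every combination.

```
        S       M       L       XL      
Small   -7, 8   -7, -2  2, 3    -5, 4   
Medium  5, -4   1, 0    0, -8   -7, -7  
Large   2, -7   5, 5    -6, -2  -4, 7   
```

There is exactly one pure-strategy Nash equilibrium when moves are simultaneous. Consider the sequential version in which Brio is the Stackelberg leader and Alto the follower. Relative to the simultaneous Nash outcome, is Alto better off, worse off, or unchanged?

Alto best-responds to each possible Brio move:
- S: Alto compares -7, 5, 2 and picks Medium; Brio would get -4.
- M: Alto compares -7, 1, 5 and picks Large; Brio would get 5.
- L: Alto compares 2, 0, -6 and picks Small; Brio would get 3.
- XL: Alto compares -5, -7, -4 and picks Large; Brio would get 7.
Among -4, 5, 3, 7, the best is 7 at XL. Subgame-perfect outcome: (Large, XL) with payoffs (-4, 7).
For the simultaneous game, intersect best replies.
Alto's best replies: S→Medium; M→Large; L→Small; XL→Large.
Brio's best replies: Small→S; Medium→M; Large→XL.
The unique mutual best reply is (Large, XL), giving (-4, 7).
Alto earns -4 sequentially versus -4 at the Nash outcome: unchanged.

unchanged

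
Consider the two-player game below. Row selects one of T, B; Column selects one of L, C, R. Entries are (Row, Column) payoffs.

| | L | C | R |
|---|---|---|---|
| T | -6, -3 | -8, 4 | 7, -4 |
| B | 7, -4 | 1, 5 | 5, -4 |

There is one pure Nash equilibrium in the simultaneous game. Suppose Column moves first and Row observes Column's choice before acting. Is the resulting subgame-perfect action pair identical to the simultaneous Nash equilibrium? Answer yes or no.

Backward induction with Column moving first.
- L: BR = B, leader payoff -4.
- C: BR = B, leader payoff 5.
- R: BR = T, leader payoff -4.
Maximizing over -4, 5, -4, Column chooses C. Subgame-perfect outcome: (B, C) with payoffs (1, 5).
For the simultaneous game, intersect best replies.
Row's best replies: L→B; C→B; R→T.
Column's best replies: T→C; B→C.
Only (B, C) has each player best-responding; Nash payoffs (1, 5).
Sequential outcome (B, C) coincides with the Nash profile (B, C).

yes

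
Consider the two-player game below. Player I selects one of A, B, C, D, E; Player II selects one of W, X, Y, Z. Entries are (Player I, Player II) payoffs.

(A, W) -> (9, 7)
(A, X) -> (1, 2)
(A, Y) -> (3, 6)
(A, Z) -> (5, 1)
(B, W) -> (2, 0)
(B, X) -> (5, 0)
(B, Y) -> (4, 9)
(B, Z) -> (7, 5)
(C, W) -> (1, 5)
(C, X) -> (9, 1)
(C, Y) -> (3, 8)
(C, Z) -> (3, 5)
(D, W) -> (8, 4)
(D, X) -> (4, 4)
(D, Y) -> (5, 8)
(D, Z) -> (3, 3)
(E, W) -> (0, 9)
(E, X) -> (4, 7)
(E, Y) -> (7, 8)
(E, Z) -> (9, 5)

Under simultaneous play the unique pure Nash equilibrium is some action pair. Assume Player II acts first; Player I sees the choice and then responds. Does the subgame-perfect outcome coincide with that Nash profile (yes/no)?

no

Work backward from Player I's decision.
- W → Player I plays A (best of 9, 2, 1, 8, 0); Player II gets 7.
- X → Player I plays C (best of 1, 5, 9, 4, 4); Player II gets 1.
- Y → Player I plays E (best of 3, 4, 3, 5, 7); Player II gets 8.
- Z → Player I plays E (best of 5, 7, 3, 3, 9); Player II gets 5.
Among 7, 1, 8, 5, the best is 8 at Y. Subgame-perfect outcome: (E, Y) with payoffs (7, 8).
Now find the simultaneous Nash equilibrium.
Player I's best replies: W→A; X→C; Y→E; Z→E.
Player II's best replies: A→W; B→Y; C→Y; D→Y; E→W.
Only (A, W) has each player best-responding; Nash payoffs (9, 7).
Sequential outcome (E, Y) differs from the Nash profile (A, W).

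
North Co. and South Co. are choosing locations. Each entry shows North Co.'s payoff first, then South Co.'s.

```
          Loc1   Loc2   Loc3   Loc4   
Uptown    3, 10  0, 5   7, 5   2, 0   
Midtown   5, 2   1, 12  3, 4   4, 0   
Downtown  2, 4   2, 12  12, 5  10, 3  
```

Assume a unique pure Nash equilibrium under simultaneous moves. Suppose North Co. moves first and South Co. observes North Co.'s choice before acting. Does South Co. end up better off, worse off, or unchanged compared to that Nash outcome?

Solve by backward induction (North Co. leads).
- Uptown: South Co. compares 10, 5, 5, 0 and picks Loc1; North Co. would get 3.
- Midtown: South Co. compares 2, 12, 4, 0 and picks Loc2; North Co. would get 1.
- Downtown: South Co. compares 4, 12, 5, 3 and picks Loc2; North Co. would get 2.
North Co.'s induced payoffs are 3, 1, 2, so North Co. commits to Uptown. Subgame-perfect outcome: (Uptown, Loc1) with payoffs (3, 10).
Under simultaneous play:
North Co.'s best replies: Loc1→Midtown; Loc2→Downtown; Loc3→Downtown; Loc4→Downtown.
South Co.'s best replies: Uptown→Loc1; Midtown→Loc2; Downtown→Loc2.
The unique mutual best reply is (Downtown, Loc2), giving (2, 12).
South Co. earns 10 sequentially versus 12 at the Nash outcome: worse off.

worse off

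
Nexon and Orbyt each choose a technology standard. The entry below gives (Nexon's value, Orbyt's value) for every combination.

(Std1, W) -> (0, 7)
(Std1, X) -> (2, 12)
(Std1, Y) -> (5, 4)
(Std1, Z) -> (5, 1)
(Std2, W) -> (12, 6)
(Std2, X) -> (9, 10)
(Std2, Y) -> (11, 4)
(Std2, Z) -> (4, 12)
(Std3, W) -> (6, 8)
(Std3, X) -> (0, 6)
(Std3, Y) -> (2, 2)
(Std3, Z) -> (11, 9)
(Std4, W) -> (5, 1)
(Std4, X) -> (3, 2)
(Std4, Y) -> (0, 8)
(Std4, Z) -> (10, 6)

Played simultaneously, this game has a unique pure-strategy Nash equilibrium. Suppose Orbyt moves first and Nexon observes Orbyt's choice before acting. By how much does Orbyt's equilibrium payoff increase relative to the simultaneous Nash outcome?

Work backward from Nexon's decision.
- W: BR = Std2, leader payoff 6.
- X: BR = Std2, leader payoff 10.
- Y: BR = Std2, leader payoff 4.
- Z: BR = Std3, leader payoff 9.
Among 6, 10, 4, 9, the best is 10 at X. Subgame-perfect outcome: (Std2, X) with payoffs (9, 10).
For the simultaneous game, intersect best replies.
Nexon's best replies: W→Std2; X→Std2; Y→Std2; Z→Std3.
Orbyt's best replies: Std1→X; Std2→Z; Std3→Z; Std4→Y.
Only (Std3, Z) has each player best-responding; Nash payoffs (11, 9).
Orbyt's commitment gain: 10 − 9 = 1.

1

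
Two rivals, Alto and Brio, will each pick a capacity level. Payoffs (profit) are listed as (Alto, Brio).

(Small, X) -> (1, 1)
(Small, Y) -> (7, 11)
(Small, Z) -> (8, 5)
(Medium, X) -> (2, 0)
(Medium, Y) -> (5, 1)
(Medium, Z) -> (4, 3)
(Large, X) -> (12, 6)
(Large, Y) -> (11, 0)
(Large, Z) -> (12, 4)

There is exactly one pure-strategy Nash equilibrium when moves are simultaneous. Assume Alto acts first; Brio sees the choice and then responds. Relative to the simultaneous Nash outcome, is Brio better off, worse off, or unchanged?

Solve by backward induction (Alto leads).
- Small: Brio compares 1, 11, 5 and picks Y; Alto would get 7.
- Medium: Brio compares 0, 1, 3 and picks Z; Alto would get 4.
- Large: Brio compares 6, 0, 4 and picks X; Alto would get 12.
Alto's induced payoffs are 7, 4, 12, so Alto commits to Large. Subgame-perfect outcome: (Large, X) with payoffs (12, 6).
For the simultaneous game, intersect best replies.
Alto's best replies: X→Large; Y→Large; Z→Large.
Brio's best replies: Small→Y; Medium→Z; Large→X.
The unique mutual best reply is (Large, X), giving (12, 6).
Brio earns 6 sequentially versus 6 at the Nash outcome: unchanged.

unchanged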